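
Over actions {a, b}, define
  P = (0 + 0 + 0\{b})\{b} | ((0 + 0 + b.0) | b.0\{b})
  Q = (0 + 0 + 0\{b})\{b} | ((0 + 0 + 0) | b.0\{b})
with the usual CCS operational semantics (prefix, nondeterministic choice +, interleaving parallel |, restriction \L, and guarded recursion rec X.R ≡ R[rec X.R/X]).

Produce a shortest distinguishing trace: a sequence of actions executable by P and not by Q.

P's transition system — 4 states:
  m0 = (0 + 0 + 0\{b})\{b} | ((0 + 0 + b.0) | b.0\{b}) :: -b-> m1, -b-> m2
  m1 = (0 + 0 + 0\{b})\{b} | ((0 + 0 + b.0) | 0\{b}) :: -b-> m3
  m2 = (0 + 0 + 0\{b})\{b} | (0 | b.0\{b}) :: -b-> m3
  m3 = (0 + 0 + 0\{b})\{b} | (0 | 0\{b}) :: stopped
Q's transition system — 2 states:
  n0 = (0 + 0 + 0\{b})\{b} | ((0 + 0 + 0) | b.0\{b}) :: -b-> n1
  n1 = (0 + 0 + 0\{b})\{b} | ((0 + 0 + 0) | 0\{b}) :: stopped
Executing bb from P (initial set {m0}):
  [1] b ⇒ {m1, m2}
  [2] b ⇒ {m3}
  P completes σ.
Executing bb from Q (initial set {n0}):
  [1] b ⇒ {n1}
  [2] b ⇒ ∅  — Q cannot continue

bb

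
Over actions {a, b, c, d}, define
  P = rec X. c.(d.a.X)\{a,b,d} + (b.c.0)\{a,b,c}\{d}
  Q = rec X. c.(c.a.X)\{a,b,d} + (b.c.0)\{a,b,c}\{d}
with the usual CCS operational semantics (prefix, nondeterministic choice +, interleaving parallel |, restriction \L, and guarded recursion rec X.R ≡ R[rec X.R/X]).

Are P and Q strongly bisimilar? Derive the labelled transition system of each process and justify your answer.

P's transition system — 2 states:
  p0 = rec X. c.(d.a.X)\{a,b,d} + (b.c.0)\{a,b,c}\{d} has moves =c=> p1
  p1 = (d.a.(rec X. c.(d.a.X)\{a,b,d} + (b.c.0)\{a,b,c}\{d}))\{a,b,d} has moves ∅
Q's transition system — 3 states:
  q0 = rec X. c.(c.a.X)\{a,b,d} + (b.c.0)\{a,b,c}\{d} has moves =c=> q1
  q1 = (c.a.(rec X. c.(c.a.X)\{a,b,d} + (b.c.0)\{a,b,c}\{d}))\{a,b,d} has moves =c=> q2
  q2 = (a.(rec X. c.(c.a.X)\{a,b,d} + (b.c.0)\{a,b,c}\{d}))\{a,b,d} has moves ∅
Bisimilarity quotient blocks:
  B0 = {p0, q1}
  B1 = {p1, q2}
  B2 = {q0}
p0 ∈ B0, q0 ∈ B2 → different blocks

NO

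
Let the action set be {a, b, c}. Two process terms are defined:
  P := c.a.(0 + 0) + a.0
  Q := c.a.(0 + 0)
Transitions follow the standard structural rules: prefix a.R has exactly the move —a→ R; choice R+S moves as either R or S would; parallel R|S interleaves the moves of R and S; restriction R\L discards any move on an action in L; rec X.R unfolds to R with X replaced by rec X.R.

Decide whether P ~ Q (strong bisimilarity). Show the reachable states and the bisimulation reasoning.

P's transition system — 4 states:
  s0 = c.a.(0 + 0) + a.0 → -a-> s1, -c-> s2
  s1 = 0 → stopped
  s2 = a.(0 + 0) → -a-> s3
  s3 = 0 + 0 → stopped
Q's transition system — 3 states:
  t0 = c.a.(0 + 0) → -c-> t1
  t1 = a.(0 + 0) → -a-> t2
  t2 = 0 + 0 → stopped
Bisimilarity quotient blocks:
  B0 = {s0}
  B1 = {s2, t1}
  B2 = {s1, s3, t2}
  B3 = {t0}
s0 ∈ B0, t0 ∈ B3 → different blocks

NO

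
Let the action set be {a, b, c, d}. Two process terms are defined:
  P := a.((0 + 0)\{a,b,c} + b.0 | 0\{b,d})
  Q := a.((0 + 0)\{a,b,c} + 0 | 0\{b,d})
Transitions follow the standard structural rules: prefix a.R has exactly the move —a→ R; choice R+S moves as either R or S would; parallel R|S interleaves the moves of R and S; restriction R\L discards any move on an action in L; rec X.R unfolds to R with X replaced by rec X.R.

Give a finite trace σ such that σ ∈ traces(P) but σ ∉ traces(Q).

ab

P's transition system — 3 states:
  m0 = a.((0 + 0)\{a,b,c} + b.0 | 0\{b,d}) | --a--▸ m1
  m1 = (0 + 0)\{a,b,c} + b.0 | 0\{b,d} | --b--▸ m2
  m2 = 0 | 0\{b,d} | ∅
Q's transition system — 2 states:
  n0 = a.((0 + 0)\{a,b,c} + 0 | 0\{b,d}) | --a--▸ n1
  n1 = (0 + 0)\{a,b,c} + 0 | 0\{b,d} | ∅
Trace ⟨ab⟩ through P, begin at {m0}:
  after a @ step 1: {m1}
  after b @ step 2: {m2}
  — P admits the full trace.
Trace ⟨ab⟩ through Q, begin at {n0}:
  after a @ step 1: {n1}
  after b @ step 2: ∅  — Q cannot continue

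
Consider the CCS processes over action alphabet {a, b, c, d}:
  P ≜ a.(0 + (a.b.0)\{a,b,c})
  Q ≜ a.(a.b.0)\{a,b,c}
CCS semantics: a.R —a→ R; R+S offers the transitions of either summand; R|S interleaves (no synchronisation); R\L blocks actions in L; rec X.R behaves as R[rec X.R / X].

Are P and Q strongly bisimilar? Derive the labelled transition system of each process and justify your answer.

LTS(P): 2 reachable states
  s0 = a.(0 + (a.b.0)\{a,b,c}) :: --a--▸ s1
  s1 = 0 + (a.b.0)\{a,b,c} :: deadlocked
LTS(Q): 2 reachable states
  t0 = a.(a.b.0)\{a,b,c} :: --a--▸ t1
  t1 = (a.b.0)\{a,b,c} :: deadlocked
Bisimilarity quotient blocks:
  B0 = {s0, t0}
  B1 = {s1, t1}
s0 ∈ B0, t0 ∈ B0 → same block

YES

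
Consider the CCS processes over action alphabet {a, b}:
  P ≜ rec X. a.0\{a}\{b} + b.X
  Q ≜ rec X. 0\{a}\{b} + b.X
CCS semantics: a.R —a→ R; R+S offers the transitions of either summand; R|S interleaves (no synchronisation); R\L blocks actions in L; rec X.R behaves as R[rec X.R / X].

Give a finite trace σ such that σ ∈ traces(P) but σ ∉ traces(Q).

a

Reachable graph of P (2 states):
  s0 = rec X. a.0\{a}\{b} + b.X has moves =a=> s1, =b=> s0
  s1 = 0\{a}\{b} has moves (no moves)
Reachable graph of Q (1 states):
  t0 = rec X. 0\{a}\{b} + b.X has moves =b=> t0
Executing a from P (initial set {s0}):
  step 1 (a): {s1}
  P completes σ.
Executing a from Q (initial set {t0}):
  step 1 (a): ∅  — Q cannot continue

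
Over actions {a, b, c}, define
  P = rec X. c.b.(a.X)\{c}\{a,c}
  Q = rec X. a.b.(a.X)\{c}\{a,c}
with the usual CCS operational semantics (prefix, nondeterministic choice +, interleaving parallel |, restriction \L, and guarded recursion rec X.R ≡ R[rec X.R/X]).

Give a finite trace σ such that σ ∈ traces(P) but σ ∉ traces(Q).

Reachable graph of P (3 states):
  s0 = rec X. c.b.(a.X)\{c}\{a,c} ⊢ —c→ s1
  s1 = b.(a.(rec X. c.b.(a.X)\{c}\{a,c}))\{c}\{a,c} ⊢ —b→ s2
  s2 = (a.(rec X. c.b.(a.X)\{c}\{a,c}))\{c}\{a,c} ⊢ stopped
Reachable graph of Q (3 states):
  t0 = rec X. a.b.(a.X)\{c}\{a,c} ⊢ —a→ t1
  t1 = b.(a.(rec X. a.b.(a.X)\{c}\{a,c}))\{c}\{a,c} ⊢ —b→ t2
  t2 = (a.(rec X. a.b.(a.X)\{c}\{a,c}))\{c}\{a,c} ⊢ stopped
Trace ⟨c⟩ through P, begin at {s0}:
  after c @ step 1: {s1}
  P completes σ.
Trace ⟨c⟩ through Q, begin at {t0}:
  after c @ step 1: ∅ (Q stuck)

c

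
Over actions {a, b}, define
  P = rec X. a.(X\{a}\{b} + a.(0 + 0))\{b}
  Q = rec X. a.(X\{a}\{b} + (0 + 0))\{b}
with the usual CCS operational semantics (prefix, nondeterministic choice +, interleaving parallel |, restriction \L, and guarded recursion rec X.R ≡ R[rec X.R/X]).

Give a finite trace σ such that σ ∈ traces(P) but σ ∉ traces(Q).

aa

Reachable graph of P (3 states):
  s0 = rec X. a.(X\{a}\{b} + a.(0 + 0))\{b} ⊢ —a→ s1
  s1 = ((rec X. a.(X\{a}\{b} + a.(0 + 0))\{b})\{a}\{b} + a.(0 + 0))\{b} ⊢ —a→ s2
  s2 = (0 + 0)\{b} ⊢ deadlocked
Reachable graph of Q (2 states):
  t0 = rec X. a.(X\{a}\{b} + (0 + 0))\{b} ⊢ —a→ t1
  t1 = ((rec X. a.(X\{a}\{b} + (0 + 0))\{b})\{a}\{b} + (0 + 0))\{b} ⊢ deadlocked
Run σ = ⟨aa⟩ on P: start {s0}
  after a @ step 1: {s1}
  after a @ step 2: {s2}
  — P admits the full trace.
Run σ = ⟨aa⟩ on Q: start {t0}
  after a @ step 1: {t1}
  after a @ step 2: ∅  — Q cannot continue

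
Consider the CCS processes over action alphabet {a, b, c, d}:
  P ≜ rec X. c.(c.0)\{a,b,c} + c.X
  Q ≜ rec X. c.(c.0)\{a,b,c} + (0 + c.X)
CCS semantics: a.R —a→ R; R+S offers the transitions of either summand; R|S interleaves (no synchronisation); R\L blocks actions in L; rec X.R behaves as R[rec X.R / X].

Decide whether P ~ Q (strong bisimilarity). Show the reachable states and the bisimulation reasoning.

P ~ Q

Reachable graph of P (2 states):
  s0 = rec X. c.(c.0)\{a,b,c} + c.X has moves -c-> s0, -c-> s1
  s1 = (c.0)\{a,b,c} has moves stopped
Reachable graph of Q (2 states):
  t0 = rec X. c.(c.0)\{a,b,c} + (0 + c.X) has moves -c-> t0, -c-> t1
  t1 = (c.0)\{a,b,c} has moves stopped
Coarsest stable partition (strong bisimilarity classes):
  B0 = {s0, t0}
  B1 = {s1, t1}
s0 ∈ B0, t0 ∈ B0 → same block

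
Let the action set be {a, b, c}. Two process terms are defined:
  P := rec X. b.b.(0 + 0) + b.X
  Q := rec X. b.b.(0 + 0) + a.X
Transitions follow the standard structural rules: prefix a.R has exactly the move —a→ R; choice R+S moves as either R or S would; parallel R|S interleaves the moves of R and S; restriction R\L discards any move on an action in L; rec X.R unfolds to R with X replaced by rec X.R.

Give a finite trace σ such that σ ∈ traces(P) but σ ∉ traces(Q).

LTS(P): 3 reachable states
  s0 = rec X. b.b.(0 + 0) + b.X ⊢ --b--▸ s0, --b--▸ s1
  s1 = b.(0 + 0) ⊢ --b--▸ s2
  s2 = 0 + 0 ⊢ ·
LTS(Q): 3 reachable states
  t0 = rec X. b.b.(0 + 0) + a.X ⊢ --a--▸ t0, --b--▸ t1
  t1 = b.(0 + 0) ⊢ --b--▸ t2
  t2 = 0 + 0 ⊢ ·
Executing bbb from P (initial set {s0}):
  after b @ step 1: {s0, s1}
  after b @ step 2: {s0, s1, s2}
  after b @ step 3: {s0, s1, s2}
  ✓ P
Executing bbb from Q (initial set {t0}):
  after b @ step 1: {t1}
  after b @ step 2: {t2}
  after b @ step 3: ∅ (Q stuck)

bbb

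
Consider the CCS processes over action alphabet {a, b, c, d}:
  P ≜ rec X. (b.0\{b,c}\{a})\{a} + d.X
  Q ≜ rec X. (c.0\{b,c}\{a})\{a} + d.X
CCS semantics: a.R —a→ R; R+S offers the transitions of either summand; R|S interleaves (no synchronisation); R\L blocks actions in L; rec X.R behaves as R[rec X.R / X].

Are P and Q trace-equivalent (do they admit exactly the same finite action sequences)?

Reachable graph of P (2 states):
  m0 = rec X. (b.0\{b,c}\{a})\{a} + d.X ⊢ —b→ m1, —d→ m0
  m1 = 0\{b,c}\{a}\{a} ⊢ ∅
Reachable graph of Q (2 states):
  n0 = rec X. (c.0\{b,c}\{a})\{a} + d.X ⊢ —c→ n1, —d→ n0
  n1 = 0\{b,c}\{a}\{a} ⊢ ∅
Executing b from P (initial set {m0}):
  after b @ step 1: {m1}
  P completes σ.
Executing b from Q (initial set {n0}):
  after b @ step 1: ∅ (Q stuck)

trace-distinct — witness ⟨b⟩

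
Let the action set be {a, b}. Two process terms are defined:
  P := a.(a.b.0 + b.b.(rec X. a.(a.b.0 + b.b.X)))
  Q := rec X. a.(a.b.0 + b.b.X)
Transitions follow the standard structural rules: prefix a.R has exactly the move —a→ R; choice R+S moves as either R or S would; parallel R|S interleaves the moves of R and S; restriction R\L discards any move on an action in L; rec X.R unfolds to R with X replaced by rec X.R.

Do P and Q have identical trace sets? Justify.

LTS(P): 6 reachable states
  s0 = a.(a.b.0 + b.b.(rec X. a.(a.b.0 + b.b.X))) | -a-> s1
  s1 = a.b.0 + b.b.(rec X. a.(a.b.0 + b.b.X)) | -a-> s2, -b-> s3
  s2 = b.0 | -b-> s4
  s3 = b.(rec X. a.(a.b.0 + b.b.X)) | -b-> s5
  s4 = 0 | ∅
  s5 = rec X. a.(a.b.0 + b.b.X) | -a-> s1
LTS(Q): 5 reachable states
  t0 = rec X. a.(a.b.0 + b.b.X) | -a-> t1
  t1 = a.b.0 + b.b.(rec X. a.(a.b.0 + b.b.X)) | -a-> t2, -b-> t3
  t2 = b.0 | -b-> t4
  t3 = b.(rec X. a.(a.b.0 + b.b.X)) | -b-> t0
  t4 = 0 | ∅
Bisimilarity quotient blocks:
  B0 = {s0, s5, t0}
  B1 = {s1, t1}
  B2 = {s2, t2}
  B3 = {s4, t4}
  B4 = {s3, t3}
s0 ∈ B0, t0 ∈ B0 → same block
Bisimilar ⇒ trace-equivalent.

YES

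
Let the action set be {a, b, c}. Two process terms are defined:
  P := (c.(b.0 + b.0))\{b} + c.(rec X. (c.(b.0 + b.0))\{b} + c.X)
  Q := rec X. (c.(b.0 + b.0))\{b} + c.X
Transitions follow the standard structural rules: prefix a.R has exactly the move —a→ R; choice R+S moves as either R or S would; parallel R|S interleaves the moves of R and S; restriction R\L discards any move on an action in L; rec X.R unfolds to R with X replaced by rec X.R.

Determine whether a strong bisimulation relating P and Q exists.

LTS(P): 3 reachable states
  p0 = (c.(b.0 + b.0))\{b} + c.(rec X. (c.(b.0 + b.0))\{b} + c.X) → --c--▸ p1, --c--▸ p2
  p1 = (b.0 + b.0)\{b} → ·
  p2 = rec X. (c.(b.0 + b.0))\{b} + c.X → --c--▸ p1, --c--▸ p2
LTS(Q): 2 reachable states
  q0 = rec X. (c.(b.0 + b.0))\{b} + c.X → --c--▸ q0, --c--▸ q1
  q1 = (b.0 + b.0)\{b} → ·
Coarsest stable partition (strong bisimilarity classes):
  B0 = {p0, p2, q0}
  B1 = {p1, q1}
p0 ∈ B0, q0 ∈ B0 → same block

bisimilar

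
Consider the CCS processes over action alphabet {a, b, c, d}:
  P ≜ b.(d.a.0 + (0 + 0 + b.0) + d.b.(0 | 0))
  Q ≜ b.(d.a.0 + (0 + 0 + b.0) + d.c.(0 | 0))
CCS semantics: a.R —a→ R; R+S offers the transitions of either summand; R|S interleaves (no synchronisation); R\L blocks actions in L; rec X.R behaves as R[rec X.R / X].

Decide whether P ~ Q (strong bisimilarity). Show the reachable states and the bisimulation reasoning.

LTS(P): 6 reachable states
  s0 = b.(d.a.0 + (0 + 0 + b.0) + d.b.(0 | 0)) ⊢ =b=> s1
  s1 = d.a.0 + (0 + 0 + b.0) + d.b.(0 | 0) ⊢ =b=> s2, =d=> s3, =d=> s4
  s2 = 0 ⊢ deadlocked
  s3 = a.0 ⊢ =a=> s2
  s4 = b.(0 | 0) ⊢ =b=> s5
  s5 = 0 | 0 ⊢ deadlocked
LTS(Q): 6 reachable states
  t0 = b.(d.a.0 + (0 + 0 + b.0) + d.c.(0 | 0)) ⊢ =b=> t1
  t1 = d.a.0 + (0 + 0 + b.0) + d.c.(0 | 0) ⊢ =b=> t2, =d=> t3, =d=> t4
  t2 = 0 ⊢ deadlocked
  t3 = a.0 ⊢ =a=> t2
  t4 = c.(0 | 0) ⊢ =c=> t5
  t5 = 0 | 0 ⊢ deadlocked
Partition-refinement fixed point:
  B0 = {s0}
  B1 = {s1}
  B2 = {s3, t3}
  B3 = {s2, s5, t2, t5}
  B4 = {s4}
  B5 = {t0}
  B6 = {t1}
  B7 = {t4}
s0 ∈ B0, t0 ∈ B5 → different blocks

not bisimilar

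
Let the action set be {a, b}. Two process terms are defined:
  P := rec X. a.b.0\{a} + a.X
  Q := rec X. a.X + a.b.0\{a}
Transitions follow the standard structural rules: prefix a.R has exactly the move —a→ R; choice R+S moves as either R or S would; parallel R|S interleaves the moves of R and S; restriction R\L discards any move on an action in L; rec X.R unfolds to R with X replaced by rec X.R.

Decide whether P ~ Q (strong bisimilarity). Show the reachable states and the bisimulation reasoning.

YES

P's transition system — 3 states:
  s0 = rec X. a.b.0\{a} + a.X | =a=> s0, =a=> s1
  s1 = b.0\{a} | =b=> s2
  s2 = 0\{a} | (no moves)
Q's transition system — 3 states:
  t0 = rec X. a.X + a.b.0\{a} | =a=> t0, =a=> t1
  t1 = b.0\{a} | =b=> t2
  t2 = 0\{a} | (no moves)
Partition-refinement fixed point:
  B0 = {s0, t0}
  B1 = {s1, t1}
  B2 = {s2, t2}
s0 ∈ B0, t0 ∈ B0 → same block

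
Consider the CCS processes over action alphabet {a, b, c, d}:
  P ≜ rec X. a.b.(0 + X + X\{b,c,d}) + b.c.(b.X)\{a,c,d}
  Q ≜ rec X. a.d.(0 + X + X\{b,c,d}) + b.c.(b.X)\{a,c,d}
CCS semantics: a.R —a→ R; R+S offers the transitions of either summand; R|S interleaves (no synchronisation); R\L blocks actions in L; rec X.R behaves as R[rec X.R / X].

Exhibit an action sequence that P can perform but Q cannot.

ab

Reachable graph of P (8 states):
  p0 = rec X. a.b.(0 + X + X\{b,c,d}) + b.c.(b.X)\{a,c,d} has moves —a→ p1, —b→ p2
  p1 = b.(0 + (rec X. a.b.(0 + X + X\{b,c,d}) + b.c.(b.X)\{a,c,d}) + (rec X. a.b.(0 + X + X\{b,c,d}) + b.c.(b.X)\{a,c,d})\{b,c,d}) has moves —b→ p3
  p2 = c.(b.(rec X. a.b.(0 + X + X\{b,c,d}) + b.c.(b.X)\{a,c,d}))\{a,c,d} has moves —c→ p4
  p3 = 0 + (rec X. a.b.(0 + X + X\{b,c,d}) + b.c.(b.X)\{a,c,d}) + (rec X. a.b.(0 + X + X\{b,c,d}) + b.c.(b.X)\{a,c,d})\{b,c,d} has moves —a→ p1, —a→ p5, —b→ p2
  p4 = (b.(rec X. a.b.(0 + X + X\{b,c,d}) + b.c.(b.X)\{a,c,d}))\{a,c,d} has moves —b→ p6
  p5 = (b.(0 + (rec X. a.b.(0 + X + X\{b,c,d}) + b.c.(b.X)\{a,c,d}) + (rec X. a.b.(0 + X + X\{b,c,d}) + b.c.(b.X)\{a,c,d})\{b,c,d}))\{b,c,d} has moves (no moves)
  p6 = (rec X. a.b.(0 + X + X\{b,c,d}) + b.c.(b.X)\{a,c,d})\{a,c,d} has moves —b→ p7
  p7 = (c.(b.(rec X. a.b.(0 + X + X\{b,c,d}) + b.c.(b.X)\{a,c,d}))\{a,c,d})\{a,c,d} has moves (no moves)
Reachable graph of Q (8 states):
  q0 = rec X. a.d.(0 + X + X\{b,c,d}) + b.c.(b.X)\{a,c,d} has moves —a→ q1, —b→ q2
  q1 = d.(0 + (rec X. a.d.(0 + X + X\{b,c,d}) + b.c.(b.X)\{a,c,d}) + (rec X. a.d.(0 + X + X\{b,c,d}) + b.c.(b.X)\{a,c,d})\{b,c,d}) has moves —d→ q3
  q2 = c.(b.(rec X. a.d.(0 + X + X\{b,c,d}) + b.c.(b.X)\{a,c,d}))\{a,c,d} has moves —c→ q4
  q3 = 0 + (rec X. a.d.(0 + X + X\{b,c,d}) + b.c.(b.X)\{a,c,d}) + (rec X. a.d.(0 + X + X\{b,c,d}) + b.c.(b.X)\{a,c,d})\{b,c,d} has moves —a→ q1, —a→ q5, —b→ q2
  q4 = (b.(rec X. a.d.(0 + X + X\{b,c,d}) + b.c.(b.X)\{a,c,d}))\{a,c,d} has moves —b→ q6
  q5 = (d.(0 + (rec X. a.d.(0 + X + X\{b,c,d}) + b.c.(b.X)\{a,c,d}) + (rec X. a.d.(0 + X + X\{b,c,d}) + b.c.(b.X)\{a,c,d})\{b,c,d}))\{b,c,d} has moves (no moves)
  q6 = (rec X. a.d.(0 + X + X\{b,c,d}) + b.c.(b.X)\{a,c,d})\{a,c,d} has moves —b→ q7
  q7 = (c.(b.(rec X. a.d.(0 + X + X\{b,c,d}) + b.c.(b.X)\{a,c,d}))\{a,c,d})\{a,c,d} has moves (no moves)
Run σ = ⟨ab⟩ on P: start {p0}
  [1] a ⇒ {p1}
  [2] b ⇒ {p3}
  ✓ P
Run σ = ⟨ab⟩ on Q: start {q0}
  [1] a ⇒ {q1}
  [2] b ⇒ ∅  — Q cannot continue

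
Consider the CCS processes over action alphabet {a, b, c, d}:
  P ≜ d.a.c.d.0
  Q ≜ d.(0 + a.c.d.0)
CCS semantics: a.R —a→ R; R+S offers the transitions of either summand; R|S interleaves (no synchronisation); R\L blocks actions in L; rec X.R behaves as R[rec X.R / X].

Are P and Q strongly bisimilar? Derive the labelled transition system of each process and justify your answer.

P ~ Q

LTS(P): 5 reachable states
  m0 = d.a.c.d.0 | ··d··> m1
  m1 = a.c.d.0 | ··a··> m2
  m2 = c.d.0 | ··c··> m3
  m3 = d.0 | ··d··> m4
  m4 = 0 | ∅
LTS(Q): 5 reachable states
  n0 = d.(0 + a.c.d.0) | ··d··> n1
  n1 = 0 + a.c.d.0 | ··a··> n2
  n2 = c.d.0 | ··c··> n3
  n3 = d.0 | ··d··> n4
  n4 = 0 | ∅
Bisimilarity quotient blocks:
  B0 = {m0, n0}
  B1 = {m1, n1}
  B2 = {m2, n2}
  B3 = {m3, n3}
  B4 = {m4, n4}
m0 ∈ B0, n0 ∈ B0 → same block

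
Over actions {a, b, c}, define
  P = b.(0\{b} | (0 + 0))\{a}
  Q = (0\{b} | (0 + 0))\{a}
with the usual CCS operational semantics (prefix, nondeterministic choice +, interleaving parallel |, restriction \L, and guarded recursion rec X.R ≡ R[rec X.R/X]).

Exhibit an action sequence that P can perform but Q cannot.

b

Reachable graph of P (2 states):
  m0 = b.(0\{b} | (0 + 0))\{a} | ··b··> m1
  m1 = (0\{b} | (0 + 0))\{a} | stopped
Reachable graph of Q (1 states):
  n0 = (0\{b} | (0 + 0))\{a} | stopped
Trace ⟨b⟩ through P, begin at {m0}:
  step 1 (b): {m1}
  ✓ P
Trace ⟨b⟩ through Q, begin at {n0}:
  step 1 (b): ∅  — Q cannot continue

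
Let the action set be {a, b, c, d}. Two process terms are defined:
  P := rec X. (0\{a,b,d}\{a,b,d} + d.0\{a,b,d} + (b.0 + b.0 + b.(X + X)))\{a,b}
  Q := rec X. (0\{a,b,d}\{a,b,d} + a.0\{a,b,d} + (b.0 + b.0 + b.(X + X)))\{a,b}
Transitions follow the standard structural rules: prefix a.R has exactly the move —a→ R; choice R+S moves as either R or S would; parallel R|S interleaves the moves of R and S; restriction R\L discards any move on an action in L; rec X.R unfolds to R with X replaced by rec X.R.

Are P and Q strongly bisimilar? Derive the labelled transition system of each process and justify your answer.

LTS(P): 2 reachable states
  m0 = rec X. (0\{a,b,d}\{a,b,d} + d.0\{a,b,d} + (b.0 + b.0 + b.(X + X)))\{a,b} :: =d=> m1
  m1 = 0\{a,b,d}\{a,b} :: deadlocked
LTS(Q): 1 reachable states
  n0 = rec X. (0\{a,b,d}\{a,b,d} + a.0\{a,b,d} + (b.0 + b.0 + b.(X + X)))\{a,b} :: deadlocked
Bisimilarity quotient blocks:
  B0 = {m0}
  B1 = {m1, n0}
m0 ∈ B0, n0 ∈ B1 → different blocks

not bisimilar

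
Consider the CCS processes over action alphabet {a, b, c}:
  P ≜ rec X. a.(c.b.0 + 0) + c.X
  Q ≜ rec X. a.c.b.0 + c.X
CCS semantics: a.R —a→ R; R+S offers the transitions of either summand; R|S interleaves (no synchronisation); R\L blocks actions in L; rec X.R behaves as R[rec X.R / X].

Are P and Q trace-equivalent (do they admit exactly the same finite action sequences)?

trace-equivalent

Reachable graph of P (4 states):
  m0 = rec X. a.(c.b.0 + 0) + c.X → --a--▸ m1, --c--▸ m0
  m1 = c.b.0 + 0 → --c--▸ m2
  m2 = b.0 → --b--▸ m3
  m3 = 0 → deadlocked
Reachable graph of Q (4 states):
  n0 = rec X. a.c.b.0 + c.X → --a--▸ n1, --c--▸ n0
  n1 = c.b.0 → --c--▸ n2
  n2 = b.0 → --b--▸ n3
  n3 = 0 → deadlocked
Coarsest stable partition (strong bisimilarity classes):
  B0 = {m0, n0}
  B1 = {m1, n1}
  B2 = {m2, n2}
  B3 = {m3, n3}
m0 ∈ B0, n0 ∈ B0 → same block
Bisimilar ⇒ trace-equivalent.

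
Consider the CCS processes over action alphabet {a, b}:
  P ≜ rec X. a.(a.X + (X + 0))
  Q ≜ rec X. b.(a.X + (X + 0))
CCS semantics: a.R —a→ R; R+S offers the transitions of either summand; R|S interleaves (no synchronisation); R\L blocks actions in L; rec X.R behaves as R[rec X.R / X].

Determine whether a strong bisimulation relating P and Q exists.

NO

P's transition system — 2 states:
  u0 = rec X. a.(a.X + (X + 0)) → —a→ u1
  u1 = a.(rec X. a.(a.X + (X + 0))) + ((rec X. a.(a.X + (X + 0))) + 0) → —a→ u0, —a→ u1
Q's transition system — 2 states:
  v0 = rec X. b.(a.X + (X + 0)) → —b→ v1
  v1 = a.(rec X. b.(a.X + (X + 0))) + ((rec X. b.(a.X + (X + 0))) + 0) → —a→ v0, —b→ v1
Partition-refinement fixed point:
  B0 = {u0, u1}
  B1 = {v0}
  B2 = {v1}
u0 ∈ B0, v0 ∈ B1 → different blocks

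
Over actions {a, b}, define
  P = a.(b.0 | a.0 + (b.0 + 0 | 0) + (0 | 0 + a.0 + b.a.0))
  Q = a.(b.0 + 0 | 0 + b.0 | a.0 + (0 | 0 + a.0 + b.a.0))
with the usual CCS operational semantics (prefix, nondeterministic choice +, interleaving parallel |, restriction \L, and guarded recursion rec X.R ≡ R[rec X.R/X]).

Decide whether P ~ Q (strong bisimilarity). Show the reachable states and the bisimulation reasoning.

LTS(P): 7 reachable states
  p0 = a.(b.0 | a.0 + (b.0 + 0 | 0) + (0 | 0 + a.0 + b.a.0)) :: =a=> p1
  p1 = b.0 | a.0 + (b.0 + 0 | 0) + (0 | 0 + a.0 + b.a.0) :: =a=> p2, =a=> p3, =b=> p2, =b=> p4, =b=> p5
  p2 = 0 :: deadlocked
  p3 = b.0 | 0 :: =b=> p6
  p4 = 0 | a.0 :: =a=> p6
  p5 = a.0 :: =a=> p2
  p6 = 0 | 0 :: deadlocked
LTS(Q): 7 reachable states
  q0 = a.(b.0 + 0 | 0 + b.0 | a.0 + (0 | 0 + a.0 + b.a.0)) :: =a=> q1
  q1 = b.0 + 0 | 0 + b.0 | a.0 + (0 | 0 + a.0 + b.a.0) :: =a=> q2, =a=> q3, =b=> q2, =b=> q4, =b=> q5
  q2 = 0 :: deadlocked
  q3 = b.0 | 0 :: =b=> q6
  q4 = 0 | a.0 :: =a=> q6
  q5 = a.0 :: =a=> q2
  q6 = 0 | 0 :: deadlocked
Bisimilarity quotient blocks:
  B0 = {p0, q0}
  B1 = {p1, q1}
  B2 = {p2, p6, q2, q6}
  B3 = {p4, p5, q4, q5}
  B4 = {p3, q3}
p0 ∈ B0, q0 ∈ B0 → same block

YES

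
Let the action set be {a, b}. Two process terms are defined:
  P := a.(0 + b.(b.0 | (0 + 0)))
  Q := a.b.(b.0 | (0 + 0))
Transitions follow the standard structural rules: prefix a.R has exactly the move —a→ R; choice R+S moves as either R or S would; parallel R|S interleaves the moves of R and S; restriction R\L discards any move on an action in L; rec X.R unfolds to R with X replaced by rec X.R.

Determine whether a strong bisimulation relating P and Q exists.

Reachable graph of P (4 states):
  u0 = a.(0 + b.(b.0 | (0 + 0))) | =a=> u1
  u1 = 0 + b.(b.0 | (0 + 0)) | =b=> u2
  u2 = b.0 | (0 + 0) | =b=> u3
  u3 = 0 | (0 + 0) | ·
Reachable graph of Q (4 states):
  v0 = a.b.(b.0 | (0 + 0)) | =a=> v1
  v1 = b.(b.0 | (0 + 0)) | =b=> v2
  v2 = b.0 | (0 + 0) | =b=> v3
  v3 = 0 | (0 + 0) | ·
Coarsest stable partition (strong bisimilarity classes):
  B0 = {u0, v0}
  B1 = {u1, v1}
  B2 = {u2, v2}
  B3 = {u3, v3}
u0 ∈ B0, v0 ∈ B0 → same block

P ~ Q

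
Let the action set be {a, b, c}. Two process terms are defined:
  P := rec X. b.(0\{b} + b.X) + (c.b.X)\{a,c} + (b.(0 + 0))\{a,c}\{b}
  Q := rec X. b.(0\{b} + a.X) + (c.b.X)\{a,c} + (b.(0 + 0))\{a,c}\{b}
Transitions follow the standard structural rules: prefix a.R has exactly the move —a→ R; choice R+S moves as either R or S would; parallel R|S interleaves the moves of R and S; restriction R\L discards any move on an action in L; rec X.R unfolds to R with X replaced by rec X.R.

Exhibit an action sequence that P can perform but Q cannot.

bb

LTS(P): 2 reachable states
  m0 = rec X. b.(0\{b} + b.X) + (c.b.X)\{a,c} + (b.(0 + 0))\{a,c}\{b} → —b→ m1
  m1 = 0\{b} + b.(rec X. b.(0\{b} + b.X) + (c.b.X)\{a,c} + (b.(0 + 0))\{a,c}\{b}) → —b→ m0
LTS(Q): 2 reachable states
  n0 = rec X. b.(0\{b} + a.X) + (c.b.X)\{a,c} + (b.(0 + 0))\{a,c}\{b} → —b→ n1
  n1 = 0\{b} + a.(rec X. b.(0\{b} + a.X) + (c.b.X)\{a,c} + (b.(0 + 0))\{a,c}\{b}) → —a→ n0
Trace ⟨bb⟩ through P, begin at {m0}:
  step 1 (b): {m1}
  step 2 (b): {m0}
  P completes σ.
Trace ⟨bb⟩ through Q, begin at {n0}:
  step 1 (b): {n1}
  step 2 (b): ∅ (Q stuck)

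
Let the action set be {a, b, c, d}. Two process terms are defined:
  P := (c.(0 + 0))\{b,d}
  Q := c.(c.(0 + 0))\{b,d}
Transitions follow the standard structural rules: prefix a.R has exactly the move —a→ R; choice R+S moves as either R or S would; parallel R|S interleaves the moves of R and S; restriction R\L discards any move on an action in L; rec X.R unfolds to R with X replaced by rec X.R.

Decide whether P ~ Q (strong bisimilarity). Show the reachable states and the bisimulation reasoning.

NO

LTS(P): 2 reachable states
  s0 = (c.(0 + 0))\{b,d} :: =c=> s1
  s1 = (0 + 0)\{b,d} :: (no moves)
LTS(Q): 3 reachable states
  t0 = c.(c.(0 + 0))\{b,d} :: =c=> t1
  t1 = (c.(0 + 0))\{b,d} :: =c=> t2
  t2 = (0 + 0)\{b,d} :: (no moves)
Bisimilarity quotient blocks:
  B0 = {s0, t1}
  B1 = {s1, t2}
  B2 = {t0}
s0 ∈ B0, t0 ∈ B2 → different blocks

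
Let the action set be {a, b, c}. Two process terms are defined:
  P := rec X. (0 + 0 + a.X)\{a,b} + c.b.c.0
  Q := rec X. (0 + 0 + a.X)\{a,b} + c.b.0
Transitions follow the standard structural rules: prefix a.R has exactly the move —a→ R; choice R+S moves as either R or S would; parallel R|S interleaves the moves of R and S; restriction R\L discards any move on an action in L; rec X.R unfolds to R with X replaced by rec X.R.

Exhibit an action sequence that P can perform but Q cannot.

LTS(P): 4 reachable states
  m0 = rec X. (0 + 0 + a.X)\{a,b} + c.b.c.0 :: --c--▸ m1
  m1 = b.c.0 :: --b--▸ m2
  m2 = c.0 :: --c--▸ m3
  m3 = 0 :: (no moves)
LTS(Q): 3 reachable states
  n0 = rec X. (0 + 0 + a.X)\{a,b} + c.b.0 :: --c--▸ n1
  n1 = b.0 :: --b--▸ n2
  n2 = 0 :: (no moves)
Executing cbc from P (initial set {m0}):
  after c @ step 1: {m1}
  after b @ step 2: {m2}
  after c @ step 3: {m3}
  — P admits the full trace.
Executing cbc from Q (initial set {n0}):
  after c @ step 1: {n1}
  after b @ step 2: {n2}
  after c @ step 3: ∅  — Q cannot continue

cbc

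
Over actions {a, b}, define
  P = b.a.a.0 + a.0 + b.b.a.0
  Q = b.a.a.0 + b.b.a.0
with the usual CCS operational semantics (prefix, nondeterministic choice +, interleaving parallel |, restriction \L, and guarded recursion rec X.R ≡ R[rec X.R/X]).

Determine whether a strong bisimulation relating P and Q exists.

P ≁ Q

Reachable graph of P (5 states):
  p0 = b.a.a.0 + a.0 + b.b.a.0 has moves ··a··> p1, ··b··> p2, ··b··> p3
  p1 = 0 has moves ·
  p2 = a.a.0 has moves ··a··> p4
  p3 = b.a.0 has moves ··b··> p4
  p4 = a.0 has moves ··a··> p1
Reachable graph of Q (5 states):
  q0 = b.a.a.0 + b.b.a.0 has moves ··b··> q1, ··b··> q2
  q1 = a.a.0 has moves ··a··> q3
  q2 = b.a.0 has moves ··b··> q3
  q3 = a.0 has moves ··a··> q4
  q4 = 0 has moves ·
Partition-refinement fixed point:
  B0 = {p0}
  B1 = {p1, q4}
  B2 = {p3, q2}
  B3 = {p4, q3}
  B4 = {p2, q1}
  B5 = {q0}
p0 ∈ B0, q0 ∈ B5 → different blocks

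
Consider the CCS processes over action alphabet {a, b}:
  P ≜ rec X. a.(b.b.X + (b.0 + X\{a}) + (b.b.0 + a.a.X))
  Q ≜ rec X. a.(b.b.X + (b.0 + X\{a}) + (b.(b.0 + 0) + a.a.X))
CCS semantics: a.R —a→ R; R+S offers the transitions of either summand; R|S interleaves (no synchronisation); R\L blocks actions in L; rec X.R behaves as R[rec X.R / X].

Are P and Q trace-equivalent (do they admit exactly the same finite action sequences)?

P's transition system — 6 states:
  m0 = rec X. a.(b.b.X + (b.0 + X\{a}) + (b.b.0 + a.a.X)) :: ··a··> m1
  m1 = b.b.(rec X. a.(b.b.X + (b.0 + X\{a}) + (b.b.0 + a.a.X))) + (b.0 + (rec X. a.(b.b.X + (b.0 + X\{a}) + (b.b.0 + a.a.X)))\{a}) + (b.b.0 + a.a.(rec X. a.(b.b.X + (b.0 + X\{a}) + (b.b.0 + a.a.X)))) :: ··a··> m2, ··b··> m3, ··b··> m4, ··b··> m5
  m2 = a.(rec X. a.(b.b.X + (b.0 + X\{a}) + (b.b.0 + a.a.X))) :: ··a··> m0
  m3 = 0 :: ·
  m4 = b.(rec X. a.(b.b.X + (b.0 + X\{a}) + (b.b.0 + a.a.X))) :: ··b··> m0
  m5 = b.0 :: ··b··> m3
Q's transition system — 6 states:
  n0 = rec X. a.(b.b.X + (b.0 + X\{a}) + (b.(b.0 + 0) + a.a.X)) :: ··a··> n1
  n1 = b.b.(rec X. a.(b.b.X + (b.0 + X\{a}) + (b.(b.0 + 0) + a.a.X))) + (b.0 + (rec X. a.(b.b.X + (b.0 + X\{a}) + (b.(b.0 + 0) + a.a.X)))\{a}) + (b.(b.0 + 0) + a.a.(rec X. a.(b.b.X + (b.0 + X\{a}) + (b.(b.0 + 0) + a.a.X)))) :: ··a··> n2, ··b··> n3, ··b··> n4, ··b··> n5
  n2 = a.(rec X. a.(b.b.X + (b.0 + X\{a}) + (b.(b.0 + 0) + a.a.X))) :: ··a··> n0
  n3 = 0 :: ·
  n4 = b.(rec X. a.(b.b.X + (b.0 + X\{a}) + (b.(b.0 + 0) + a.a.X))) :: ··b··> n0
  n5 = b.0 + 0 :: ··b··> n3
Coarsest stable partition (strong bisimilarity classes):
  B0 = {m0, n0}
  B1 = {m1, n1}
  B2 = {m2, n2}
  B3 = {m4, n4}
  B4 = {m5, n5}
  B5 = {m3, n3}
m0 ∈ B0, n0 ∈ B0 → same block
Bisimilar ⇒ trace-equivalent.

traces(P) = traces(Q)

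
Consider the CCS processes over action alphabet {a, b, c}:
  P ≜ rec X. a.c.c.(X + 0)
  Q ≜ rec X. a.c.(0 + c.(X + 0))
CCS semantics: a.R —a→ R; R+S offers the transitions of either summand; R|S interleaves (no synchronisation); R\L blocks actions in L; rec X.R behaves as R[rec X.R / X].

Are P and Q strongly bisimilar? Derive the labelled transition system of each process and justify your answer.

bisimilar

Reachable graph of P (4 states):
  u0 = rec X. a.c.c.(X + 0) :: =a=> u1
  u1 = c.c.((rec X. a.c.c.(X + 0)) + 0) :: =c=> u2
  u2 = c.((rec X. a.c.c.(X + 0)) + 0) :: =c=> u3
  u3 = (rec X. a.c.c.(X + 0)) + 0 :: =a=> u1
Reachable graph of Q (4 states):
  v0 = rec X. a.c.(0 + c.(X + 0)) :: =a=> v1
  v1 = c.(0 + c.((rec X. a.c.(0 + c.(X + 0))) + 0)) :: =c=> v2
  v2 = 0 + c.((rec X. a.c.(0 + c.(X + 0))) + 0) :: =c=> v3
  v3 = (rec X. a.c.(0 + c.(X + 0))) + 0 :: =a=> v1
Partition-refinement fixed point:
  B0 = {u0, u3, v0, v3}
  B1 = {u1, v1}
  B2 = {u2, v2}
u0 ∈ B0, v0 ∈ B0 → same block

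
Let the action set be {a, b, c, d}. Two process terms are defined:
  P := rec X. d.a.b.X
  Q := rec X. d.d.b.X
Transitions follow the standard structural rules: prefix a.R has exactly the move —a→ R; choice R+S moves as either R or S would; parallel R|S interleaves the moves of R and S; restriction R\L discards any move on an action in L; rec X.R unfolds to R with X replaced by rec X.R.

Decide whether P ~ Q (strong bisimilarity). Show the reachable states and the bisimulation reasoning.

not bisimilar

Reachable graph of P (3 states):
  u0 = rec X. d.a.b.X → ··d··> u1
  u1 = a.b.(rec X. d.a.b.X) → ··a··> u2
  u2 = b.(rec X. d.a.b.X) → ··b··> u0
Reachable graph of Q (3 states):
  v0 = rec X. d.d.b.X → ··d··> v1
  v1 = d.b.(rec X. d.d.b.X) → ··d··> v2
  v2 = b.(rec X. d.d.b.X) → ··b··> v0
Partition-refinement fixed point:
  B0 = {u0}
  B1 = {u1}
  B2 = {u2}
  B3 = {v0}
  B4 = {v1}
  B5 = {v2}
u0 ∈ B0, v0 ∈ B3 → different blocks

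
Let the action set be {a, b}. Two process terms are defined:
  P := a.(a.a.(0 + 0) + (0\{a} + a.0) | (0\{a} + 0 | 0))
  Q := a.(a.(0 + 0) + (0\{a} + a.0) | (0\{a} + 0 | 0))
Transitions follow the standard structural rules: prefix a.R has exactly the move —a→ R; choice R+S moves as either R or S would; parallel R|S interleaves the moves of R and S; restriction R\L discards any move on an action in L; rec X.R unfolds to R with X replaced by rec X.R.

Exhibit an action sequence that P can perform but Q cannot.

aaa

P's transition system — 5 states:
  u0 = a.(a.a.(0 + 0) + (0\{a} + a.0) | (0\{a} + 0 | 0)) has moves =a=> u1
  u1 = a.a.(0 + 0) + (0\{a} + a.0) | (0\{a} + 0 | 0) has moves =a=> u2, =a=> u3
  u2 = 0 | (0\{a} + 0 | 0) has moves deadlocked
  u3 = a.(0 + 0) has moves =a=> u4
  u4 = 0 + 0 has moves deadlocked
Q's transition system — 4 states:
  v0 = a.(a.(0 + 0) + (0\{a} + a.0) | (0\{a} + 0 | 0)) has moves =a=> v1
  v1 = a.(0 + 0) + (0\{a} + a.0) | (0\{a} + 0 | 0) has moves =a=> v2, =a=> v3
  v2 = 0 + 0 has moves deadlocked
  v3 = 0 | (0\{a} + 0 | 0) has moves deadlocked
Executing aaa from P (initial set {u0}):
  [1] a ⇒ {u1}
  [2] a ⇒ {u2, u3}
  [3] a ⇒ {u4}
  — P admits the full trace.
Executing aaa from Q (initial set {v0}):
  [1] a ⇒ {v1}
  [2] a ⇒ {v2, v3}
  [3] a ⇒ ∅ (Q stuck)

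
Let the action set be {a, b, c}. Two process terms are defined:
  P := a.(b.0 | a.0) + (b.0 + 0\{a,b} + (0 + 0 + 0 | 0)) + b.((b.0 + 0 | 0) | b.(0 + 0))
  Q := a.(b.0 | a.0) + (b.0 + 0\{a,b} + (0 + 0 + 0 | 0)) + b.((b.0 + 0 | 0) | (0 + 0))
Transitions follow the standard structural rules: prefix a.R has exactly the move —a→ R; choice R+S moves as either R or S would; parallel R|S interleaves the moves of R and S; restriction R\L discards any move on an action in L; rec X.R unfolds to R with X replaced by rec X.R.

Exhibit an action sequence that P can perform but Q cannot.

LTS(P): 10 reachable states
  s0 = a.(b.0 | a.0) + (b.0 + 0\{a,b} + (0 + 0 + 0 | 0)) + b.((b.0 + 0 | 0) | b.(0 + 0)) → --a--▸ s1, --b--▸ s2, --b--▸ s3
  s1 = b.0 | a.0 → --a--▸ s4, --b--▸ s5
  s2 = (b.0 + 0 | 0) | b.(0 + 0) → --b--▸ s6, --b--▸ s7
  s3 = 0 → (no moves)
  s4 = b.0 | 0 → --b--▸ s8
  s5 = 0 | a.0 → --a--▸ s8
  s6 = (b.0 + 0 | 0) | (0 + 0) → --b--▸ s9
  s7 = 0 | b.(0 + 0) → --b--▸ s9
  s8 = 0 | 0 → (no moves)
  s9 = 0 | (0 + 0) → (no moves)
LTS(Q): 8 reachable states
  t0 = a.(b.0 | a.0) + (b.0 + 0\{a,b} + (0 + 0 + 0 | 0)) + b.((b.0 + 0 | 0) | (0 + 0)) → --a--▸ t1, --b--▸ t2, --b--▸ t3
  t1 = b.0 | a.0 → --a--▸ t4, --b--▸ t5
  t2 = (b.0 + 0 | 0) | (0 + 0) → --b--▸ t6
  t3 = 0 → (no moves)
  t4 = b.0 | 0 → --b--▸ t7
  t5 = 0 | a.0 → --a--▸ t7
  t6 = 0 | (0 + 0) → (no moves)
  t7 = 0 | 0 → (no moves)
Trace ⟨bbb⟩ through P, begin at {s0}:
  after b @ step 1: {s2, s3}
  after b @ step 2: {s6, s7}
  after b @ step 3: {s9}
  P completes σ.
Trace ⟨bbb⟩ through Q, begin at {t0}:
  after b @ step 1: {t2, t3}
  after b @ step 2: {t6}
  after b @ step 3: ∅ (Q stuck)

bbb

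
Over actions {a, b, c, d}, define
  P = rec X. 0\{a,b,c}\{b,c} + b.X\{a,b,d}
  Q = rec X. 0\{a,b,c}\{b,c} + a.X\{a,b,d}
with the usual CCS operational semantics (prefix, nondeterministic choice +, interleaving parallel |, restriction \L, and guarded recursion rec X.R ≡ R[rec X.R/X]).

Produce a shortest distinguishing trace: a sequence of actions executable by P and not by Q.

Reachable graph of P (2 states):
  s0 = rec X. 0\{a,b,c}\{b,c} + b.X\{a,b,d} :: =b=> s1
  s1 = (rec X. 0\{a,b,c}\{b,c} + b.X\{a,b,d})\{a,b,d} :: ·
Reachable graph of Q (2 states):
  t0 = rec X. 0\{a,b,c}\{b,c} + a.X\{a,b,d} :: =a=> t1
  t1 = (rec X. 0\{a,b,c}\{b,c} + a.X\{a,b,d})\{a,b,d} :: ·
Trace ⟨b⟩ through P, begin at {s0}:
  step 1 (b): {s1}
  ✓ P
Trace ⟨b⟩ through Q, begin at {t0}:
  step 1 (b): ∅  — Q cannot continue

b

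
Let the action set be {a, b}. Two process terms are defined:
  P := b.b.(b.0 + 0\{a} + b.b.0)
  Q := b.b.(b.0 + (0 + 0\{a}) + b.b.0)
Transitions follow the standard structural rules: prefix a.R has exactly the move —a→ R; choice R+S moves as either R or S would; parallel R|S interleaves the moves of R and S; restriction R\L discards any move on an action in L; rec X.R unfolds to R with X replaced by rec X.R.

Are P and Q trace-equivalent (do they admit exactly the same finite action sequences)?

P's transition system — 5 states:
  p0 = b.b.(b.0 + 0\{a} + b.b.0) :: =b=> p1
  p1 = b.(b.0 + 0\{a} + b.b.0) :: =b=> p2
  p2 = b.0 + 0\{a} + b.b.0 :: =b=> p3, =b=> p4
  p3 = 0 :: stopped
  p4 = b.0 :: =b=> p3
Q's transition system — 5 states:
  q0 = b.b.(b.0 + (0 + 0\{a}) + b.b.0) :: =b=> q1
  q1 = b.(b.0 + (0 + 0\{a}) + b.b.0) :: =b=> q2
  q2 = b.0 + (0 + 0\{a}) + b.b.0 :: =b=> q3, =b=> q4
  q3 = 0 :: stopped
  q4 = b.0 :: =b=> q3
Bisimilarity quotient blocks:
  B0 = {p0, q0}
  B1 = {p1, q1}
  B2 = {p2, q2}
  B3 = {p4, q4}
  B4 = {p3, q3}
p0 ∈ B0, q0 ∈ B0 → same block
Bisimilar ⇒ trace-equivalent.

YES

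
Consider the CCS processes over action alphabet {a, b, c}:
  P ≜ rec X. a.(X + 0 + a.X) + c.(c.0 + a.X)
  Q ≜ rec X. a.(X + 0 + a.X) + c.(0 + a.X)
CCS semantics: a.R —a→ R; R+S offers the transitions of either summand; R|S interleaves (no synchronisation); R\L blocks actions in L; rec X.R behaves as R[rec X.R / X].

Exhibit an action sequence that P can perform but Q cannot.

P's transition system — 4 states:
  s0 = rec X. a.(X + 0 + a.X) + c.(c.0 + a.X) :: —a→ s1, —c→ s2
  s1 = (rec X. a.(X + 0 + a.X) + c.(c.0 + a.X)) + 0 + a.(rec X. a.(X + 0 + a.X) + c.(c.0 + a.X)) :: —a→ s0, —a→ s1, —c→ s2
  s2 = c.0 + a.(rec X. a.(X + 0 + a.X) + c.(c.0 + a.X)) :: —a→ s0, —c→ s3
  s3 = 0 :: ∅
Q's transition system — 3 states:
  t0 = rec X. a.(X + 0 + a.X) + c.(0 + a.X) :: —a→ t1, —c→ t2
  t1 = (rec X. a.(X + 0 + a.X) + c.(0 + a.X)) + 0 + a.(rec X. a.(X + 0 + a.X) + c.(0 + a.X)) :: —a→ t0, —a→ t1, —c→ t2
  t2 = 0 + a.(rec X. a.(X + 0 + a.X) + c.(0 + a.X)) :: —a→ t0
Trace ⟨cc⟩ through P, begin at {s0}:
  step 1 (c): {s2}
  step 2 (c): {s3}
  P completes σ.
Trace ⟨cc⟩ through Q, begin at {t0}:
  step 1 (c): {t2}
  step 2 (c): no successor for Q

cc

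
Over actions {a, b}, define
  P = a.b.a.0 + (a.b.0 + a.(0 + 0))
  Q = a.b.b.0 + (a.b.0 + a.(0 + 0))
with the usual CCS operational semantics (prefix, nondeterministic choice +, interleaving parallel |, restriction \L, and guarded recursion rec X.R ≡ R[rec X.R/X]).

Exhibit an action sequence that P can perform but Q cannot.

LTS(P): 6 reachable states
  s0 = a.b.a.0 + (a.b.0 + a.(0 + 0)) ⊢ =a=> s1, =a=> s2, =a=> s3
  s1 = 0 + 0 ⊢ ·
  s2 = b.0 ⊢ =b=> s4
  s3 = b.a.0 ⊢ =b=> s5
  s4 = 0 ⊢ ·
  s5 = a.0 ⊢ =a=> s4
LTS(Q): 5 reachable states
  t0 = a.b.b.0 + (a.b.0 + a.(0 + 0)) ⊢ =a=> t1, =a=> t2, =a=> t3
  t1 = 0 + 0 ⊢ ·
  t2 = b.0 ⊢ =b=> t4
  t3 = b.b.0 ⊢ =b=> t2
  t4 = 0 ⊢ ·
Trace ⟨aba⟩ through P, begin at {s0}:
  step 1 (a): {s1, s2, s3}
  step 2 (b): {s4, s5}
  step 3 (a): {s4}
  P completes σ.
Trace ⟨aba⟩ through Q, begin at {t0}:
  step 1 (a): {t1, t2, t3}
  step 2 (b): {t2, t4}
  step 3 (a): no successor for Q

aba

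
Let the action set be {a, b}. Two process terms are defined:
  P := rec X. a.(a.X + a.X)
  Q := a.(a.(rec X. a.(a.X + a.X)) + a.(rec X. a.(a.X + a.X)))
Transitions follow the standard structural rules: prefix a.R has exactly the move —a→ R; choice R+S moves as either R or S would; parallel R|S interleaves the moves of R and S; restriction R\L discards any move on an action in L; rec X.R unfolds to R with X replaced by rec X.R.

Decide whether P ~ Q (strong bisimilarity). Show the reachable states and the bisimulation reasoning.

Reachable graph of P (2 states):
  s0 = rec X. a.(a.X + a.X) → --a--▸ s1
  s1 = a.(rec X. a.(a.X + a.X)) + a.(rec X. a.(a.X + a.X)) → --a--▸ s0
Reachable graph of Q (3 states):
  t0 = a.(a.(rec X. a.(a.X + a.X)) + a.(rec X. a.(a.X + a.X))) → --a--▸ t1
  t1 = a.(rec X. a.(a.X + a.X)) + a.(rec X. a.(a.X + a.X)) → --a--▸ t2
  t2 = rec X. a.(a.X + a.X) → --a--▸ t1
Partition-refinement fixed point:
  B0 = {s0, s1, t0, t1, t2}
s0 ∈ B0, t0 ∈ B0 → same block

YES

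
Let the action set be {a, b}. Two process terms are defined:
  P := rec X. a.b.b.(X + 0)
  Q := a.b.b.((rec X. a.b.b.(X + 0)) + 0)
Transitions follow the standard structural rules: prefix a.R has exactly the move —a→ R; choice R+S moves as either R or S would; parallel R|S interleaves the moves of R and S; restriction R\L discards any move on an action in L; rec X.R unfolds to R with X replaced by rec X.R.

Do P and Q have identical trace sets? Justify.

LTS(P): 4 reachable states
  u0 = rec X. a.b.b.(X + 0) | ··a··> u1
  u1 = b.b.((rec X. a.b.b.(X + 0)) + 0) | ··b··> u2
  u2 = b.((rec X. a.b.b.(X + 0)) + 0) | ··b··> u3
  u3 = (rec X. a.b.b.(X + 0)) + 0 | ··a··> u1
LTS(Q): 4 reachable states
  v0 = a.b.b.((rec X. a.b.b.(X + 0)) + 0) | ··a··> v1
  v1 = b.b.((rec X. a.b.b.(X + 0)) + 0) | ··b··> v2
  v2 = b.((rec X. a.b.b.(X + 0)) + 0) | ··b··> v3
  v3 = (rec X. a.b.b.(X + 0)) + 0 | ··a··> v1
Partition-refinement fixed point:
  B0 = {u0, u3, v0, v3}
  B1 = {u1, v1}
  B2 = {u2, v2}
u0 ∈ B0, v0 ∈ B0 → same block
Bisimilar ⇒ trace-equivalent.

traces(P) = traces(Q)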